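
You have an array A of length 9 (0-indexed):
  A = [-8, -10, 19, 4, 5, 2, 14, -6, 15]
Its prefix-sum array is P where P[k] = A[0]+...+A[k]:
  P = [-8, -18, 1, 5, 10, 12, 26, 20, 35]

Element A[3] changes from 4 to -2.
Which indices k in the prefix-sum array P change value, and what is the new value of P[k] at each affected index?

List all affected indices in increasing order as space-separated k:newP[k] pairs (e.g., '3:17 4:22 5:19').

Answer: 3:-1 4:4 5:6 6:20 7:14 8:29

Derivation:
P[k] = A[0] + ... + A[k]
P[k] includes A[3] iff k >= 3
Affected indices: 3, 4, ..., 8; delta = -6
  P[3]: 5 + -6 = -1
  P[4]: 10 + -6 = 4
  P[5]: 12 + -6 = 6
  P[6]: 26 + -6 = 20
  P[7]: 20 + -6 = 14
  P[8]: 35 + -6 = 29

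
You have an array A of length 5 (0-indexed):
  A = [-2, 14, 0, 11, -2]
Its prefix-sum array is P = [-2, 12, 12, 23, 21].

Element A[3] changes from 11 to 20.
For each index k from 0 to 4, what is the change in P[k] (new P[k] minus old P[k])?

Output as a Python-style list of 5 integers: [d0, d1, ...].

Answer: [0, 0, 0, 9, 9]

Derivation:
Element change: A[3] 11 -> 20, delta = 9
For k < 3: P[k] unchanged, delta_P[k] = 0
For k >= 3: P[k] shifts by exactly 9
Delta array: [0, 0, 0, 9, 9]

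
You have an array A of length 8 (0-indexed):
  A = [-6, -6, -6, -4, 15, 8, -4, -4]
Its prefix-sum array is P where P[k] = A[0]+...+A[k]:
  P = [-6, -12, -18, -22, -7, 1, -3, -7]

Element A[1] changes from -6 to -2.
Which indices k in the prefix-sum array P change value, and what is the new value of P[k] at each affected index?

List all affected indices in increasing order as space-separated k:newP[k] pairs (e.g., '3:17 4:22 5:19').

P[k] = A[0] + ... + A[k]
P[k] includes A[1] iff k >= 1
Affected indices: 1, 2, ..., 7; delta = 4
  P[1]: -12 + 4 = -8
  P[2]: -18 + 4 = -14
  P[3]: -22 + 4 = -18
  P[4]: -7 + 4 = -3
  P[5]: 1 + 4 = 5
  P[6]: -3 + 4 = 1
  P[7]: -7 + 4 = -3

Answer: 1:-8 2:-14 3:-18 4:-3 5:5 6:1 7:-3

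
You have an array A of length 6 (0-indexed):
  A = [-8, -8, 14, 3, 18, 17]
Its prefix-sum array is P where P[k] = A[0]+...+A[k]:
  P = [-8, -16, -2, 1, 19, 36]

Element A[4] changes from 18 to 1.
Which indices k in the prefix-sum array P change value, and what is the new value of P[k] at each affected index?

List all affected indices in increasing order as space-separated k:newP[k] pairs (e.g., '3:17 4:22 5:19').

Answer: 4:2 5:19

Derivation:
P[k] = A[0] + ... + A[k]
P[k] includes A[4] iff k >= 4
Affected indices: 4, 5, ..., 5; delta = -17
  P[4]: 19 + -17 = 2
  P[5]: 36 + -17 = 19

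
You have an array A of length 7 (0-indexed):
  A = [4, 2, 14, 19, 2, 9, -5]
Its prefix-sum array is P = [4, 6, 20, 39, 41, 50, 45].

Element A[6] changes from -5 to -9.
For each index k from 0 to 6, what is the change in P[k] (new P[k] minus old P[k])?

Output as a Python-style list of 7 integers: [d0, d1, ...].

Answer: [0, 0, 0, 0, 0, 0, -4]

Derivation:
Element change: A[6] -5 -> -9, delta = -4
For k < 6: P[k] unchanged, delta_P[k] = 0
For k >= 6: P[k] shifts by exactly -4
Delta array: [0, 0, 0, 0, 0, 0, -4]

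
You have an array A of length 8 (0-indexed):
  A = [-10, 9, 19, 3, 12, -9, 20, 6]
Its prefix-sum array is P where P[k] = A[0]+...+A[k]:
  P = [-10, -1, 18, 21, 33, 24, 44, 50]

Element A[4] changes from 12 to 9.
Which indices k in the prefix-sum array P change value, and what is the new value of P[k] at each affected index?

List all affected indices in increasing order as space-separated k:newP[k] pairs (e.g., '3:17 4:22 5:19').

Answer: 4:30 5:21 6:41 7:47

Derivation:
P[k] = A[0] + ... + A[k]
P[k] includes A[4] iff k >= 4
Affected indices: 4, 5, ..., 7; delta = -3
  P[4]: 33 + -3 = 30
  P[5]: 24 + -3 = 21
  P[6]: 44 + -3 = 41
  P[7]: 50 + -3 = 47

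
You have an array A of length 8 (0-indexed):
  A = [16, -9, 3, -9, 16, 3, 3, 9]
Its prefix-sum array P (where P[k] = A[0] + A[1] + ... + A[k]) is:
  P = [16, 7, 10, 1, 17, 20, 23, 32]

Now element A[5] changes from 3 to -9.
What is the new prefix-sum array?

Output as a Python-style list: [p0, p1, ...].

Change: A[5] 3 -> -9, delta = -12
P[k] for k < 5: unchanged (A[5] not included)
P[k] for k >= 5: shift by delta = -12
  P[0] = 16 + 0 = 16
  P[1] = 7 + 0 = 7
  P[2] = 10 + 0 = 10
  P[3] = 1 + 0 = 1
  P[4] = 17 + 0 = 17
  P[5] = 20 + -12 = 8
  P[6] = 23 + -12 = 11
  P[7] = 32 + -12 = 20

Answer: [16, 7, 10, 1, 17, 8, 11, 20]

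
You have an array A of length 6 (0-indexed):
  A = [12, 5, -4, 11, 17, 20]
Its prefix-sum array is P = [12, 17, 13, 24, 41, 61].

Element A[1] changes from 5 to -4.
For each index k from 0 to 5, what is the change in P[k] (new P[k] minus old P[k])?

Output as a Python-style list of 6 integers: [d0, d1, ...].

Answer: [0, -9, -9, -9, -9, -9]

Derivation:
Element change: A[1] 5 -> -4, delta = -9
For k < 1: P[k] unchanged, delta_P[k] = 0
For k >= 1: P[k] shifts by exactly -9
Delta array: [0, -9, -9, -9, -9, -9]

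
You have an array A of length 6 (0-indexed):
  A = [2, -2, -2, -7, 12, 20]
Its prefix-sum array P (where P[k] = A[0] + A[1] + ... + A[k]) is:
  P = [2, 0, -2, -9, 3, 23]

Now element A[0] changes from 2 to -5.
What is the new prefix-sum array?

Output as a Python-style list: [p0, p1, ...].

Change: A[0] 2 -> -5, delta = -7
P[k] for k < 0: unchanged (A[0] not included)
P[k] for k >= 0: shift by delta = -7
  P[0] = 2 + -7 = -5
  P[1] = 0 + -7 = -7
  P[2] = -2 + -7 = -9
  P[3] = -9 + -7 = -16
  P[4] = 3 + -7 = -4
  P[5] = 23 + -7 = 16

Answer: [-5, -7, -9, -16, -4, 16]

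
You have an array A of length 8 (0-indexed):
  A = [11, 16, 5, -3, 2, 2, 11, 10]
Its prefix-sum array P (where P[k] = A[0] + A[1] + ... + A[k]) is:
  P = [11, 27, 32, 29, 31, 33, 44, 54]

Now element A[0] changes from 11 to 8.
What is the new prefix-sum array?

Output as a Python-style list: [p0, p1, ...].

Change: A[0] 11 -> 8, delta = -3
P[k] for k < 0: unchanged (A[0] not included)
P[k] for k >= 0: shift by delta = -3
  P[0] = 11 + -3 = 8
  P[1] = 27 + -3 = 24
  P[2] = 32 + -3 = 29
  P[3] = 29 + -3 = 26
  P[4] = 31 + -3 = 28
  P[5] = 33 + -3 = 30
  P[6] = 44 + -3 = 41
  P[7] = 54 + -3 = 51

Answer: [8, 24, 29, 26, 28, 30, 41, 51]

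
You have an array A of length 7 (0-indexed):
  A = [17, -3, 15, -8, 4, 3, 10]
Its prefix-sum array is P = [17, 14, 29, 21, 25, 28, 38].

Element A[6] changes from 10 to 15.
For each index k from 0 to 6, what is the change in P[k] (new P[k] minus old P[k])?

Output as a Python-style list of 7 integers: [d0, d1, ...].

Element change: A[6] 10 -> 15, delta = 5
For k < 6: P[k] unchanged, delta_P[k] = 0
For k >= 6: P[k] shifts by exactly 5
Delta array: [0, 0, 0, 0, 0, 0, 5]

Answer: [0, 0, 0, 0, 0, 0, 5]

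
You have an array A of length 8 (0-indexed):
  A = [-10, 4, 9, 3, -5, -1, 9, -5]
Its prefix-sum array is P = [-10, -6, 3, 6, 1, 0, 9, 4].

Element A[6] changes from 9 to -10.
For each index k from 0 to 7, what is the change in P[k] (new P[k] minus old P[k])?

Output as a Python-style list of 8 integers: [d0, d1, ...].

Element change: A[6] 9 -> -10, delta = -19
For k < 6: P[k] unchanged, delta_P[k] = 0
For k >= 6: P[k] shifts by exactly -19
Delta array: [0, 0, 0, 0, 0, 0, -19, -19]

Answer: [0, 0, 0, 0, 0, 0, -19, -19]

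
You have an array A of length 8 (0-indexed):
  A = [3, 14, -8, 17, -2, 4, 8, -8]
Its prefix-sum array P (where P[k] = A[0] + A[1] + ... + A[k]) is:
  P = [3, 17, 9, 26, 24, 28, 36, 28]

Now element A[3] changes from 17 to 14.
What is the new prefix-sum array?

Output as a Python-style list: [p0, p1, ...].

Change: A[3] 17 -> 14, delta = -3
P[k] for k < 3: unchanged (A[3] not included)
P[k] for k >= 3: shift by delta = -3
  P[0] = 3 + 0 = 3
  P[1] = 17 + 0 = 17
  P[2] = 9 + 0 = 9
  P[3] = 26 + -3 = 23
  P[4] = 24 + -3 = 21
  P[5] = 28 + -3 = 25
  P[6] = 36 + -3 = 33
  P[7] = 28 + -3 = 25

Answer: [3, 17, 9, 23, 21, 25, 33, 25]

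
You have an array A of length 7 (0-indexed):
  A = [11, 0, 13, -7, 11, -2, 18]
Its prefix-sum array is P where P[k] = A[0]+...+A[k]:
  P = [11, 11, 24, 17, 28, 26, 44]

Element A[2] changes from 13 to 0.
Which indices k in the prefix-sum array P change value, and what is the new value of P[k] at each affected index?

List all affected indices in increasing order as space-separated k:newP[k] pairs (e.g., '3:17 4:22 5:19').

Answer: 2:11 3:4 4:15 5:13 6:31

Derivation:
P[k] = A[0] + ... + A[k]
P[k] includes A[2] iff k >= 2
Affected indices: 2, 3, ..., 6; delta = -13
  P[2]: 24 + -13 = 11
  P[3]: 17 + -13 = 4
  P[4]: 28 + -13 = 15
  P[5]: 26 + -13 = 13
  P[6]: 44 + -13 = 31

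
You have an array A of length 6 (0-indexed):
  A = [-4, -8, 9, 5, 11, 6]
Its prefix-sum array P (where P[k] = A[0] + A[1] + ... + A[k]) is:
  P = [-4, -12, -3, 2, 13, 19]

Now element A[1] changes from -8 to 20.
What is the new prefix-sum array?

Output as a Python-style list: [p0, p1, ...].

Answer: [-4, 16, 25, 30, 41, 47]

Derivation:
Change: A[1] -8 -> 20, delta = 28
P[k] for k < 1: unchanged (A[1] not included)
P[k] for k >= 1: shift by delta = 28
  P[0] = -4 + 0 = -4
  P[1] = -12 + 28 = 16
  P[2] = -3 + 28 = 25
  P[3] = 2 + 28 = 30
  P[4] = 13 + 28 = 41
  P[5] = 19 + 28 = 47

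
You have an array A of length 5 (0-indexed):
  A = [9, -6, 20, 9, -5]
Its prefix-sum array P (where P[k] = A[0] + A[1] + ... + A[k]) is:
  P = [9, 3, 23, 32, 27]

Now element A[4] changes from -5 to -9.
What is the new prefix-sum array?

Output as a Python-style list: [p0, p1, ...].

Answer: [9, 3, 23, 32, 23]

Derivation:
Change: A[4] -5 -> -9, delta = -4
P[k] for k < 4: unchanged (A[4] not included)
P[k] for k >= 4: shift by delta = -4
  P[0] = 9 + 0 = 9
  P[1] = 3 + 0 = 3
  P[2] = 23 + 0 = 23
  P[3] = 32 + 0 = 32
  P[4] = 27 + -4 = 23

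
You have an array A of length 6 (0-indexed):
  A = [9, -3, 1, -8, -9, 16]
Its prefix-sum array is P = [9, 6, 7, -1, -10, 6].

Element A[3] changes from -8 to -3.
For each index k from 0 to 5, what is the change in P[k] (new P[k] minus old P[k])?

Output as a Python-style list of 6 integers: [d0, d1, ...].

Element change: A[3] -8 -> -3, delta = 5
For k < 3: P[k] unchanged, delta_P[k] = 0
For k >= 3: P[k] shifts by exactly 5
Delta array: [0, 0, 0, 5, 5, 5]

Answer: [0, 0, 0, 5, 5, 5]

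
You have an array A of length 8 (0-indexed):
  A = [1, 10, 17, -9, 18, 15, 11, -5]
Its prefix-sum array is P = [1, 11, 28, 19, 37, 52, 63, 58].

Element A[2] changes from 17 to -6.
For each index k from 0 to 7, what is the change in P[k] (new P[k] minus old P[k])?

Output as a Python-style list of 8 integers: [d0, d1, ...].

Element change: A[2] 17 -> -6, delta = -23
For k < 2: P[k] unchanged, delta_P[k] = 0
For k >= 2: P[k] shifts by exactly -23
Delta array: [0, 0, -23, -23, -23, -23, -23, -23]

Answer: [0, 0, -23, -23, -23, -23, -23, -23]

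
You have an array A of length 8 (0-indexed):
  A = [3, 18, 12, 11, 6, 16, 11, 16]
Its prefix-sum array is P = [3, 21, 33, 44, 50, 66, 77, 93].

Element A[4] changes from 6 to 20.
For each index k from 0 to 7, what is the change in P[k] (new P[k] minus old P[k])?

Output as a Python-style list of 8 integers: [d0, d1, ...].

Element change: A[4] 6 -> 20, delta = 14
For k < 4: P[k] unchanged, delta_P[k] = 0
For k >= 4: P[k] shifts by exactly 14
Delta array: [0, 0, 0, 0, 14, 14, 14, 14]

Answer: [0, 0, 0, 0, 14, 14, 14, 14]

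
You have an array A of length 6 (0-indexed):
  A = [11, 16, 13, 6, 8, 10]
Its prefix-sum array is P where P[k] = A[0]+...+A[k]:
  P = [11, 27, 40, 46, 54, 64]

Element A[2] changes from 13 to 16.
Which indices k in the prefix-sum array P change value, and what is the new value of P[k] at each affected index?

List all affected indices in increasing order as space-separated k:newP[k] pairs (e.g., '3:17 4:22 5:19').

Answer: 2:43 3:49 4:57 5:67

Derivation:
P[k] = A[0] + ... + A[k]
P[k] includes A[2] iff k >= 2
Affected indices: 2, 3, ..., 5; delta = 3
  P[2]: 40 + 3 = 43
  P[3]: 46 + 3 = 49
  P[4]: 54 + 3 = 57
  P[5]: 64 + 3 = 67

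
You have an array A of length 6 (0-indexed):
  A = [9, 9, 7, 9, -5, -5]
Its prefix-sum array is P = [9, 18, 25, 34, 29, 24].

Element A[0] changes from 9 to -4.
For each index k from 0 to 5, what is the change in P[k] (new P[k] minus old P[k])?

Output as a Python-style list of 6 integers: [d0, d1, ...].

Answer: [-13, -13, -13, -13, -13, -13]

Derivation:
Element change: A[0] 9 -> -4, delta = -13
For k < 0: P[k] unchanged, delta_P[k] = 0
For k >= 0: P[k] shifts by exactly -13
Delta array: [-13, -13, -13, -13, -13, -13]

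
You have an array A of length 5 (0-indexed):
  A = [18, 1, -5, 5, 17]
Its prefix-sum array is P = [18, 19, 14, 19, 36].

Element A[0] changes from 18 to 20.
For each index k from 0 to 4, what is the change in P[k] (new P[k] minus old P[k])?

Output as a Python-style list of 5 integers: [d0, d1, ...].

Element change: A[0] 18 -> 20, delta = 2
For k < 0: P[k] unchanged, delta_P[k] = 0
For k >= 0: P[k] shifts by exactly 2
Delta array: [2, 2, 2, 2, 2]

Answer: [2, 2, 2, 2, 2]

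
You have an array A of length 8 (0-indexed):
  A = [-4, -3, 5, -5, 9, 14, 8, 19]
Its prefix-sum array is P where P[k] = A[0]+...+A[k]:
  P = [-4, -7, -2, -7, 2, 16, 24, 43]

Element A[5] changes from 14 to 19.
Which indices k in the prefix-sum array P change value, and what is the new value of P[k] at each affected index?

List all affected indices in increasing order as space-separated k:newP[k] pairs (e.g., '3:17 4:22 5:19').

P[k] = A[0] + ... + A[k]
P[k] includes A[5] iff k >= 5
Affected indices: 5, 6, ..., 7; delta = 5
  P[5]: 16 + 5 = 21
  P[6]: 24 + 5 = 29
  P[7]: 43 + 5 = 48

Answer: 5:21 6:29 7:48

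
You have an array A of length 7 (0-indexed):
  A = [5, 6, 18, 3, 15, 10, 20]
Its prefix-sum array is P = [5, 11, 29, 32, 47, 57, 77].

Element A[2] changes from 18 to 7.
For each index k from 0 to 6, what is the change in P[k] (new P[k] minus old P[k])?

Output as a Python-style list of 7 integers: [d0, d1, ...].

Answer: [0, 0, -11, -11, -11, -11, -11]

Derivation:
Element change: A[2] 18 -> 7, delta = -11
For k < 2: P[k] unchanged, delta_P[k] = 0
For k >= 2: P[k] shifts by exactly -11
Delta array: [0, 0, -11, -11, -11, -11, -11]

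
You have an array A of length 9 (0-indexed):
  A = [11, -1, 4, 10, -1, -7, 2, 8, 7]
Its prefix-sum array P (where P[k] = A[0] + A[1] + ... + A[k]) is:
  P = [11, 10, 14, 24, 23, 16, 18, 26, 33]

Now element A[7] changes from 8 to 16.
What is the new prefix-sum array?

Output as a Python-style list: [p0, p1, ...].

Change: A[7] 8 -> 16, delta = 8
P[k] for k < 7: unchanged (A[7] not included)
P[k] for k >= 7: shift by delta = 8
  P[0] = 11 + 0 = 11
  P[1] = 10 + 0 = 10
  P[2] = 14 + 0 = 14
  P[3] = 24 + 0 = 24
  P[4] = 23 + 0 = 23
  P[5] = 16 + 0 = 16
  P[6] = 18 + 0 = 18
  P[7] = 26 + 8 = 34
  P[8] = 33 + 8 = 41

Answer: [11, 10, 14, 24, 23, 16, 18, 34, 41]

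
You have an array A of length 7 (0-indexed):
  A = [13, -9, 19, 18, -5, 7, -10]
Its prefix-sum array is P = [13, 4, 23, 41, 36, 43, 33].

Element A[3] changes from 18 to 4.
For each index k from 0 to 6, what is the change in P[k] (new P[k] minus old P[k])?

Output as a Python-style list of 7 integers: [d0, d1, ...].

Answer: [0, 0, 0, -14, -14, -14, -14]

Derivation:
Element change: A[3] 18 -> 4, delta = -14
For k < 3: P[k] unchanged, delta_P[k] = 0
For k >= 3: P[k] shifts by exactly -14
Delta array: [0, 0, 0, -14, -14, -14, -14]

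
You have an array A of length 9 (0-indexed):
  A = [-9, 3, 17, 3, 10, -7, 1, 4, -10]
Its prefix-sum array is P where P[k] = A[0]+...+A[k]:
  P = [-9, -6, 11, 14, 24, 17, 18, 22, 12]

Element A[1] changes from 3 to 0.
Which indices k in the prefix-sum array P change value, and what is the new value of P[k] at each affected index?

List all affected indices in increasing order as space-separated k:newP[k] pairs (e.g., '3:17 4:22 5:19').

P[k] = A[0] + ... + A[k]
P[k] includes A[1] iff k >= 1
Affected indices: 1, 2, ..., 8; delta = -3
  P[1]: -6 + -3 = -9
  P[2]: 11 + -3 = 8
  P[3]: 14 + -3 = 11
  P[4]: 24 + -3 = 21
  P[5]: 17 + -3 = 14
  P[6]: 18 + -3 = 15
  P[7]: 22 + -3 = 19
  P[8]: 12 + -3 = 9

Answer: 1:-9 2:8 3:11 4:21 5:14 6:15 7:19 8:9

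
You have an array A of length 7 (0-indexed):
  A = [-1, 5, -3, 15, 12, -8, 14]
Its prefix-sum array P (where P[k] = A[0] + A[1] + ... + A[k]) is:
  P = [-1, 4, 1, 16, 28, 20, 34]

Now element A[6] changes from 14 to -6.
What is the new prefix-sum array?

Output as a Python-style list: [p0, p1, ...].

Answer: [-1, 4, 1, 16, 28, 20, 14]

Derivation:
Change: A[6] 14 -> -6, delta = -20
P[k] for k < 6: unchanged (A[6] not included)
P[k] for k >= 6: shift by delta = -20
  P[0] = -1 + 0 = -1
  P[1] = 4 + 0 = 4
  P[2] = 1 + 0 = 1
  P[3] = 16 + 0 = 16
  P[4] = 28 + 0 = 28
  P[5] = 20 + 0 = 20
  P[6] = 34 + -20 = 14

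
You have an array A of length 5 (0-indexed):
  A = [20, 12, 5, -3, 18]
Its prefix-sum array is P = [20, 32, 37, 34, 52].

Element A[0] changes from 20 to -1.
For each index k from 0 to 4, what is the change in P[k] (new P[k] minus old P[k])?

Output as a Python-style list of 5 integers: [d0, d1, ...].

Element change: A[0] 20 -> -1, delta = -21
For k < 0: P[k] unchanged, delta_P[k] = 0
For k >= 0: P[k] shifts by exactly -21
Delta array: [-21, -21, -21, -21, -21]

Answer: [-21, -21, -21, -21, -21]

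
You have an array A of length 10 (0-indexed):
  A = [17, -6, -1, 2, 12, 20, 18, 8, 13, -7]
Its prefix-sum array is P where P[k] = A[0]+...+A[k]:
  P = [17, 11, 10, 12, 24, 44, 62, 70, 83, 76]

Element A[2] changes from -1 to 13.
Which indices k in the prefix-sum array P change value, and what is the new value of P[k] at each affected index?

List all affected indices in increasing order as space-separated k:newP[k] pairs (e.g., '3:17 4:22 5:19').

Answer: 2:24 3:26 4:38 5:58 6:76 7:84 8:97 9:90

Derivation:
P[k] = A[0] + ... + A[k]
P[k] includes A[2] iff k >= 2
Affected indices: 2, 3, ..., 9; delta = 14
  P[2]: 10 + 14 = 24
  P[3]: 12 + 14 = 26
  P[4]: 24 + 14 = 38
  P[5]: 44 + 14 = 58
  P[6]: 62 + 14 = 76
  P[7]: 70 + 14 = 84
  P[8]: 83 + 14 = 97
  P[9]: 76 + 14 = 90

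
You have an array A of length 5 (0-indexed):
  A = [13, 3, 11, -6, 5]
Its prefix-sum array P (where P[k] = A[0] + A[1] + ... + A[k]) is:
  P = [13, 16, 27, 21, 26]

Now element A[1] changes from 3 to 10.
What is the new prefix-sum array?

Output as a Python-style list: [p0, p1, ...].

Change: A[1] 3 -> 10, delta = 7
P[k] for k < 1: unchanged (A[1] not included)
P[k] for k >= 1: shift by delta = 7
  P[0] = 13 + 0 = 13
  P[1] = 16 + 7 = 23
  P[2] = 27 + 7 = 34
  P[3] = 21 + 7 = 28
  P[4] = 26 + 7 = 33

Answer: [13, 23, 34, 28, 33]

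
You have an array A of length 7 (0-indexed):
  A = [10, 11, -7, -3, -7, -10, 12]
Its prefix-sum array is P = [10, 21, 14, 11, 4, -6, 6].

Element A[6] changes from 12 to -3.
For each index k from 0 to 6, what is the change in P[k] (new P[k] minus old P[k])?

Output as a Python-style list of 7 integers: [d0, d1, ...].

Element change: A[6] 12 -> -3, delta = -15
For k < 6: P[k] unchanged, delta_P[k] = 0
For k >= 6: P[k] shifts by exactly -15
Delta array: [0, 0, 0, 0, 0, 0, -15]

Answer: [0, 0, 0, 0, 0, 0, -15]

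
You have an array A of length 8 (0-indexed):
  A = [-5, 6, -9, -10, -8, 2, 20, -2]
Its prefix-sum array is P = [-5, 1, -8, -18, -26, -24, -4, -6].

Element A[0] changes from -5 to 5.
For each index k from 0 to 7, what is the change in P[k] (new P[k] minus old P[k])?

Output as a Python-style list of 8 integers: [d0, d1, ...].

Element change: A[0] -5 -> 5, delta = 10
For k < 0: P[k] unchanged, delta_P[k] = 0
For k >= 0: P[k] shifts by exactly 10
Delta array: [10, 10, 10, 10, 10, 10, 10, 10]

Answer: [10, 10, 10, 10, 10, 10, 10, 10]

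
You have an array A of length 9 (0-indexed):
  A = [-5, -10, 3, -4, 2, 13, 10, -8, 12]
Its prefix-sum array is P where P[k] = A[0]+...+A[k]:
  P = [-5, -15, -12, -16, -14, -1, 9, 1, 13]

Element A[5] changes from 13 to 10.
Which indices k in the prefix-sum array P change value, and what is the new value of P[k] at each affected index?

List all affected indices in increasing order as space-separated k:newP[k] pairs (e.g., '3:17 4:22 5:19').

Answer: 5:-4 6:6 7:-2 8:10

Derivation:
P[k] = A[0] + ... + A[k]
P[k] includes A[5] iff k >= 5
Affected indices: 5, 6, ..., 8; delta = -3
  P[5]: -1 + -3 = -4
  P[6]: 9 + -3 = 6
  P[7]: 1 + -3 = -2
  P[8]: 13 + -3 = 10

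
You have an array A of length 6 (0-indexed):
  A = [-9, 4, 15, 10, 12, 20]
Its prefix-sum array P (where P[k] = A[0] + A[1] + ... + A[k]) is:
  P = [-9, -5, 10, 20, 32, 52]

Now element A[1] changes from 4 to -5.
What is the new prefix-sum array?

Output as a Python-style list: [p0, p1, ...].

Change: A[1] 4 -> -5, delta = -9
P[k] for k < 1: unchanged (A[1] not included)
P[k] for k >= 1: shift by delta = -9
  P[0] = -9 + 0 = -9
  P[1] = -5 + -9 = -14
  P[2] = 10 + -9 = 1
  P[3] = 20 + -9 = 11
  P[4] = 32 + -9 = 23
  P[5] = 52 + -9 = 43

Answer: [-9, -14, 1, 11, 23, 43]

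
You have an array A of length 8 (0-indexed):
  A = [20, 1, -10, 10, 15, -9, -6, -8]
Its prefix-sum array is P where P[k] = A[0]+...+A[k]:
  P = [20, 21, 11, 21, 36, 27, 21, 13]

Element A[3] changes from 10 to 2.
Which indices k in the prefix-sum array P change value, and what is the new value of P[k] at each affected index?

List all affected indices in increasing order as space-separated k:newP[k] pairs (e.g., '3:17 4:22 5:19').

Answer: 3:13 4:28 5:19 6:13 7:5

Derivation:
P[k] = A[0] + ... + A[k]
P[k] includes A[3] iff k >= 3
Affected indices: 3, 4, ..., 7; delta = -8
  P[3]: 21 + -8 = 13
  P[4]: 36 + -8 = 28
  P[5]: 27 + -8 = 19
  P[6]: 21 + -8 = 13
  P[7]: 13 + -8 = 5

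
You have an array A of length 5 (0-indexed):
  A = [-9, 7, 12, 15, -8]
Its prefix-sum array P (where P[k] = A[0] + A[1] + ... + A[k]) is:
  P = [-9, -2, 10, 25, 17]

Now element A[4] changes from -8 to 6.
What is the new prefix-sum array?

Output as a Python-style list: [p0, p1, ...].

Answer: [-9, -2, 10, 25, 31]

Derivation:
Change: A[4] -8 -> 6, delta = 14
P[k] for k < 4: unchanged (A[4] not included)
P[k] for k >= 4: shift by delta = 14
  P[0] = -9 + 0 = -9
  P[1] = -2 + 0 = -2
  P[2] = 10 + 0 = 10
  P[3] = 25 + 0 = 25
  P[4] = 17 + 14 = 31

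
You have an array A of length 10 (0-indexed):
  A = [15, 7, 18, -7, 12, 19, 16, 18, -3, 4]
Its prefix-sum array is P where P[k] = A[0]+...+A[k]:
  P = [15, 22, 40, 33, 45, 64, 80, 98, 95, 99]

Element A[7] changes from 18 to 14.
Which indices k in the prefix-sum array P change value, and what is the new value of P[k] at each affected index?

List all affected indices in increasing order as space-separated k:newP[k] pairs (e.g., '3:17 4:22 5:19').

P[k] = A[0] + ... + A[k]
P[k] includes A[7] iff k >= 7
Affected indices: 7, 8, ..., 9; delta = -4
  P[7]: 98 + -4 = 94
  P[8]: 95 + -4 = 91
  P[9]: 99 + -4 = 95

Answer: 7:94 8:91 9:95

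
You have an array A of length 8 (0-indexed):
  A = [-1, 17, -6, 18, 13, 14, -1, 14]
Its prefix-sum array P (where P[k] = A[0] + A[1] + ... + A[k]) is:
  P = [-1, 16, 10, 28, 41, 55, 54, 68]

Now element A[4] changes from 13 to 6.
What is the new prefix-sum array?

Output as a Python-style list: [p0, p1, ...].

Change: A[4] 13 -> 6, delta = -7
P[k] for k < 4: unchanged (A[4] not included)
P[k] for k >= 4: shift by delta = -7
  P[0] = -1 + 0 = -1
  P[1] = 16 + 0 = 16
  P[2] = 10 + 0 = 10
  P[3] = 28 + 0 = 28
  P[4] = 41 + -7 = 34
  P[5] = 55 + -7 = 48
  P[6] = 54 + -7 = 47
  P[7] = 68 + -7 = 61

Answer: [-1, 16, 10, 28, 34, 48, 47, 61]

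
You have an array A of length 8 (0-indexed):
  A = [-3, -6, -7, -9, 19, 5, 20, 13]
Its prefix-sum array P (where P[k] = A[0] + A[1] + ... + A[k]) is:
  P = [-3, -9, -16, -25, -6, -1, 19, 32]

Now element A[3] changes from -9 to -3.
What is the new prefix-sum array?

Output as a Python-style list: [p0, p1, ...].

Change: A[3] -9 -> -3, delta = 6
P[k] for k < 3: unchanged (A[3] not included)
P[k] for k >= 3: shift by delta = 6
  P[0] = -3 + 0 = -3
  P[1] = -9 + 0 = -9
  P[2] = -16 + 0 = -16
  P[3] = -25 + 6 = -19
  P[4] = -6 + 6 = 0
  P[5] = -1 + 6 = 5
  P[6] = 19 + 6 = 25
  P[7] = 32 + 6 = 38

Answer: [-3, -9, -16, -19, 0, 5, 25, 38]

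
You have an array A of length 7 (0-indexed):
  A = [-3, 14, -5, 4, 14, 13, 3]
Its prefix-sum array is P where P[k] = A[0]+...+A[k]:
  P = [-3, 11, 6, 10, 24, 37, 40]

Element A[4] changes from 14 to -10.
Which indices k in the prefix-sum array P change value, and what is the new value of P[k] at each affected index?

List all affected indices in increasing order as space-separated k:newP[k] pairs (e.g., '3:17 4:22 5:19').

Answer: 4:0 5:13 6:16

Derivation:
P[k] = A[0] + ... + A[k]
P[k] includes A[4] iff k >= 4
Affected indices: 4, 5, ..., 6; delta = -24
  P[4]: 24 + -24 = 0
  P[5]: 37 + -24 = 13
  P[6]: 40 + -24 = 16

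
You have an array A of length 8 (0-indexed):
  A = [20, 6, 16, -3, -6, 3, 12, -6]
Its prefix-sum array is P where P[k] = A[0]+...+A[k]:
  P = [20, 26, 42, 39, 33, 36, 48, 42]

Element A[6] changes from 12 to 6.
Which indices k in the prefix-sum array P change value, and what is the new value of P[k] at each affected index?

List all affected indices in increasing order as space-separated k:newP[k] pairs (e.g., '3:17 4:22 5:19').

Answer: 6:42 7:36

Derivation:
P[k] = A[0] + ... + A[k]
P[k] includes A[6] iff k >= 6
Affected indices: 6, 7, ..., 7; delta = -6
  P[6]: 48 + -6 = 42
  P[7]: 42 + -6 = 36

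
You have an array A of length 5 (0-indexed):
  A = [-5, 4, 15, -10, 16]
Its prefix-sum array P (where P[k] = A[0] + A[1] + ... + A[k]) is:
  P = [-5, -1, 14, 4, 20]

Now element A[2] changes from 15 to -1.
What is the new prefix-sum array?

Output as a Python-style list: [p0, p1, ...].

Answer: [-5, -1, -2, -12, 4]

Derivation:
Change: A[2] 15 -> -1, delta = -16
P[k] for k < 2: unchanged (A[2] not included)
P[k] for k >= 2: shift by delta = -16
  P[0] = -5 + 0 = -5
  P[1] = -1 + 0 = -1
  P[2] = 14 + -16 = -2
  P[3] = 4 + -16 = -12
  P[4] = 20 + -16 = 4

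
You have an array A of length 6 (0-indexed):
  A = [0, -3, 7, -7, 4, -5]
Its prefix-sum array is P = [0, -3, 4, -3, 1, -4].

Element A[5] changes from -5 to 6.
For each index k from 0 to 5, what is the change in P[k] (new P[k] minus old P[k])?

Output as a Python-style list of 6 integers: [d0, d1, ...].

Element change: A[5] -5 -> 6, delta = 11
For k < 5: P[k] unchanged, delta_P[k] = 0
For k >= 5: P[k] shifts by exactly 11
Delta array: [0, 0, 0, 0, 0, 11]

Answer: [0, 0, 0, 0, 0, 11]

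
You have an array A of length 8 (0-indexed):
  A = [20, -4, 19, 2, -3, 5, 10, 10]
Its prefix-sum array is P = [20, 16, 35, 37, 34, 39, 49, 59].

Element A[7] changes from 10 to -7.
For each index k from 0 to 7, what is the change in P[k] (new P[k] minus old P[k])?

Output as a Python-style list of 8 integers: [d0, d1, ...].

Answer: [0, 0, 0, 0, 0, 0, 0, -17]

Derivation:
Element change: A[7] 10 -> -7, delta = -17
For k < 7: P[k] unchanged, delta_P[k] = 0
For k >= 7: P[k] shifts by exactly -17
Delta array: [0, 0, 0, 0, 0, 0, 0, -17]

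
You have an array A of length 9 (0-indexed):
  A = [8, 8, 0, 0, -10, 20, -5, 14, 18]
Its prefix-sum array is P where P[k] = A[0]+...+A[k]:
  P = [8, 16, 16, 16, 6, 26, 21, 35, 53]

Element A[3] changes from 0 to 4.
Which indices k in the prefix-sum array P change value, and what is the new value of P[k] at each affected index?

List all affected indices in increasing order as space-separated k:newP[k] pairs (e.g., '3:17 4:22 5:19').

P[k] = A[0] + ... + A[k]
P[k] includes A[3] iff k >= 3
Affected indices: 3, 4, ..., 8; delta = 4
  P[3]: 16 + 4 = 20
  P[4]: 6 + 4 = 10
  P[5]: 26 + 4 = 30
  P[6]: 21 + 4 = 25
  P[7]: 35 + 4 = 39
  P[8]: 53 + 4 = 57

Answer: 3:20 4:10 5:30 6:25 7:39 8:57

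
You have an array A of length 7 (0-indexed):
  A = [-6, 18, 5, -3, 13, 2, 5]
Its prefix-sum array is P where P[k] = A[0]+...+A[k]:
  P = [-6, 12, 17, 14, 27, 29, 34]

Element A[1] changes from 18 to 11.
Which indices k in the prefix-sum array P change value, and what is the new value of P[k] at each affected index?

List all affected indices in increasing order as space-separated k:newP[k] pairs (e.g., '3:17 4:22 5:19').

P[k] = A[0] + ... + A[k]
P[k] includes A[1] iff k >= 1
Affected indices: 1, 2, ..., 6; delta = -7
  P[1]: 12 + -7 = 5
  P[2]: 17 + -7 = 10
  P[3]: 14 + -7 = 7
  P[4]: 27 + -7 = 20
  P[5]: 29 + -7 = 22
  P[6]: 34 + -7 = 27

Answer: 1:5 2:10 3:7 4:20 5:22 6:27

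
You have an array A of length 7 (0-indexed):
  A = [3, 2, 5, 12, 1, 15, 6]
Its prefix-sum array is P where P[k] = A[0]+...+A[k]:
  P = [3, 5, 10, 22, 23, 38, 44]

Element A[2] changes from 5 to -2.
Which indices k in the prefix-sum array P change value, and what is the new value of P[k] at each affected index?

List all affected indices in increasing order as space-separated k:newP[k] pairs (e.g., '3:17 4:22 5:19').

Answer: 2:3 3:15 4:16 5:31 6:37

Derivation:
P[k] = A[0] + ... + A[k]
P[k] includes A[2] iff k >= 2
Affected indices: 2, 3, ..., 6; delta = -7
  P[2]: 10 + -7 = 3
  P[3]: 22 + -7 = 15
  P[4]: 23 + -7 = 16
  P[5]: 38 + -7 = 31
  P[6]: 44 + -7 = 37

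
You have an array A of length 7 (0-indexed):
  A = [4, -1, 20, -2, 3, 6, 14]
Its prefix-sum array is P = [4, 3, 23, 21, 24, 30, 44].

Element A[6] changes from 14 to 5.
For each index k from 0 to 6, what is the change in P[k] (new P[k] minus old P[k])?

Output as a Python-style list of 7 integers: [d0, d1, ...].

Answer: [0, 0, 0, 0, 0, 0, -9]

Derivation:
Element change: A[6] 14 -> 5, delta = -9
For k < 6: P[k] unchanged, delta_P[k] = 0
For k >= 6: P[k] shifts by exactly -9
Delta array: [0, 0, 0, 0, 0, 0, -9]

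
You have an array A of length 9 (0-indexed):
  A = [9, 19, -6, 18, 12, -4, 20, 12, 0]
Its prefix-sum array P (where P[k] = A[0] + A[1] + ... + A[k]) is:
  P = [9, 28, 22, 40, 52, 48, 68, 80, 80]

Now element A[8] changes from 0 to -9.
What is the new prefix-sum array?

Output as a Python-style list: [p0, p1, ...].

Change: A[8] 0 -> -9, delta = -9
P[k] for k < 8: unchanged (A[8] not included)
P[k] for k >= 8: shift by delta = -9
  P[0] = 9 + 0 = 9
  P[1] = 28 + 0 = 28
  P[2] = 22 + 0 = 22
  P[3] = 40 + 0 = 40
  P[4] = 52 + 0 = 52
  P[5] = 48 + 0 = 48
  P[6] = 68 + 0 = 68
  P[7] = 80 + 0 = 80
  P[8] = 80 + -9 = 71

Answer: [9, 28, 22, 40, 52, 48, 68, 80, 71]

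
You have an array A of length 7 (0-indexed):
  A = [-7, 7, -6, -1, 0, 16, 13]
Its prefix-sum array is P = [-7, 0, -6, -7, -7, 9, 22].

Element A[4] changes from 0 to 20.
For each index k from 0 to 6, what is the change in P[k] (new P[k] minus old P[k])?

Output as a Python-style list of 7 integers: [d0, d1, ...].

Answer: [0, 0, 0, 0, 20, 20, 20]

Derivation:
Element change: A[4] 0 -> 20, delta = 20
For k < 4: P[k] unchanged, delta_P[k] = 0
For k >= 4: P[k] shifts by exactly 20
Delta array: [0, 0, 0, 0, 20, 20, 20]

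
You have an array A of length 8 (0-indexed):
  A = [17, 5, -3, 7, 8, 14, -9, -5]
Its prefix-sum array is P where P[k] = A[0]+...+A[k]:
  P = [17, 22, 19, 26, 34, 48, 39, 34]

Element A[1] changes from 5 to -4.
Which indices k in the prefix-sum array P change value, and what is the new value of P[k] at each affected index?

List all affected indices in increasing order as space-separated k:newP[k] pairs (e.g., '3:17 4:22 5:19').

Answer: 1:13 2:10 3:17 4:25 5:39 6:30 7:25

Derivation:
P[k] = A[0] + ... + A[k]
P[k] includes A[1] iff k >= 1
Affected indices: 1, 2, ..., 7; delta = -9
  P[1]: 22 + -9 = 13
  P[2]: 19 + -9 = 10
  P[3]: 26 + -9 = 17
  P[4]: 34 + -9 = 25
  P[5]: 48 + -9 = 39
  P[6]: 39 + -9 = 30
  P[7]: 34 + -9 = 25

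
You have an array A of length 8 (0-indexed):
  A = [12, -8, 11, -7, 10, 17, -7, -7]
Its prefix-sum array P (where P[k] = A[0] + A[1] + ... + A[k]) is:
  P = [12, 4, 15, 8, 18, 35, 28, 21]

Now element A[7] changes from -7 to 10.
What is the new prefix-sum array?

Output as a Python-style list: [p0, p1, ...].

Change: A[7] -7 -> 10, delta = 17
P[k] for k < 7: unchanged (A[7] not included)
P[k] for k >= 7: shift by delta = 17
  P[0] = 12 + 0 = 12
  P[1] = 4 + 0 = 4
  P[2] = 15 + 0 = 15
  P[3] = 8 + 0 = 8
  P[4] = 18 + 0 = 18
  P[5] = 35 + 0 = 35
  P[6] = 28 + 0 = 28
  P[7] = 21 + 17 = 38

Answer: [12, 4, 15, 8, 18, 35, 28, 38]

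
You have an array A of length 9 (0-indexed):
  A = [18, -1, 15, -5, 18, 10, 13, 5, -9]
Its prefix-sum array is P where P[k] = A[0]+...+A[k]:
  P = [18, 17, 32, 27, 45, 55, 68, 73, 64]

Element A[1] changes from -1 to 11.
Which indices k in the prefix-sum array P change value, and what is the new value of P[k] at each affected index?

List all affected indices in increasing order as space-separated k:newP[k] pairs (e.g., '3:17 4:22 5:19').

Answer: 1:29 2:44 3:39 4:57 5:67 6:80 7:85 8:76

Derivation:
P[k] = A[0] + ... + A[k]
P[k] includes A[1] iff k >= 1
Affected indices: 1, 2, ..., 8; delta = 12
  P[1]: 17 + 12 = 29
  P[2]: 32 + 12 = 44
  P[3]: 27 + 12 = 39
  P[4]: 45 + 12 = 57
  P[5]: 55 + 12 = 67
  P[6]: 68 + 12 = 80
  P[7]: 73 + 12 = 85
  P[8]: 64 + 12 = 76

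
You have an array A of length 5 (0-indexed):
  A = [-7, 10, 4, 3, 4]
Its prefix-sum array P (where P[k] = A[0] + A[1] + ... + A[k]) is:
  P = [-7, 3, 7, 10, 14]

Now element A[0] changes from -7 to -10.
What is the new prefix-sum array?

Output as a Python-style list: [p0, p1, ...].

Change: A[0] -7 -> -10, delta = -3
P[k] for k < 0: unchanged (A[0] not included)
P[k] for k >= 0: shift by delta = -3
  P[0] = -7 + -3 = -10
  P[1] = 3 + -3 = 0
  P[2] = 7 + -3 = 4
  P[3] = 10 + -3 = 7
  P[4] = 14 + -3 = 11

Answer: [-10, 0, 4, 7, 11]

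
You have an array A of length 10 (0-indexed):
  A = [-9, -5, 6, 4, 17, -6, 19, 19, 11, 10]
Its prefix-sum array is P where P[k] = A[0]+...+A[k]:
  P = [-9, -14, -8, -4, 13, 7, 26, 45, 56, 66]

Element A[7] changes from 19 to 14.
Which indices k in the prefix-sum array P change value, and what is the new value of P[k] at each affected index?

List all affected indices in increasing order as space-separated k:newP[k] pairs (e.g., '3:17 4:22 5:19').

Answer: 7:40 8:51 9:61

Derivation:
P[k] = A[0] + ... + A[k]
P[k] includes A[7] iff k >= 7
Affected indices: 7, 8, ..., 9; delta = -5
  P[7]: 45 + -5 = 40
  P[8]: 56 + -5 = 51
  P[9]: 66 + -5 = 61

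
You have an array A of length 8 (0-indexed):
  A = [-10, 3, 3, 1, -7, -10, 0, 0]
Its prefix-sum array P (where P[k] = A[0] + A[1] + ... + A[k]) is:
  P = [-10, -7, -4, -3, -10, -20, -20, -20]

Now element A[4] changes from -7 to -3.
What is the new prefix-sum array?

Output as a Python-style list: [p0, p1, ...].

Answer: [-10, -7, -4, -3, -6, -16, -16, -16]

Derivation:
Change: A[4] -7 -> -3, delta = 4
P[k] for k < 4: unchanged (A[4] not included)
P[k] for k >= 4: shift by delta = 4
  P[0] = -10 + 0 = -10
  P[1] = -7 + 0 = -7
  P[2] = -4 + 0 = -4
  P[3] = -3 + 0 = -3
  P[4] = -10 + 4 = -6
  P[5] = -20 + 4 = -16
  P[6] = -20 + 4 = -16
  P[7] = -20 + 4 = -16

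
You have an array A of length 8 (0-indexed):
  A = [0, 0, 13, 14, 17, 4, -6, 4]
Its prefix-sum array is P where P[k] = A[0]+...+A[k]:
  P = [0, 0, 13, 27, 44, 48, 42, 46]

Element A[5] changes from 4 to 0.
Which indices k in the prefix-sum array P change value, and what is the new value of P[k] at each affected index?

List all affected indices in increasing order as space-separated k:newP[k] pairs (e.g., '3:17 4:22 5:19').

P[k] = A[0] + ... + A[k]
P[k] includes A[5] iff k >= 5
Affected indices: 5, 6, ..., 7; delta = -4
  P[5]: 48 + -4 = 44
  P[6]: 42 + -4 = 38
  P[7]: 46 + -4 = 42

Answer: 5:44 6:38 7:42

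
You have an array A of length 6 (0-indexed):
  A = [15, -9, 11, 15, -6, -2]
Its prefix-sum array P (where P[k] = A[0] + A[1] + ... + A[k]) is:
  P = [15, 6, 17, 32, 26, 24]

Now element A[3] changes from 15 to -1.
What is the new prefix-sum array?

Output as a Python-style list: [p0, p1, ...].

Answer: [15, 6, 17, 16, 10, 8]

Derivation:
Change: A[3] 15 -> -1, delta = -16
P[k] for k < 3: unchanged (A[3] not included)
P[k] for k >= 3: shift by delta = -16
  P[0] = 15 + 0 = 15
  P[1] = 6 + 0 = 6
  P[2] = 17 + 0 = 17
  P[3] = 32 + -16 = 16
  P[4] = 26 + -16 = 10
  P[5] = 24 + -16 = 8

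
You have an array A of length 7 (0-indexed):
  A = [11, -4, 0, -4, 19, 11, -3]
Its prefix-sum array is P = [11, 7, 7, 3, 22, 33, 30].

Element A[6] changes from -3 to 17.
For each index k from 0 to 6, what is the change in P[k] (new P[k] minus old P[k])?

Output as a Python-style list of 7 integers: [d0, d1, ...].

Answer: [0, 0, 0, 0, 0, 0, 20]

Derivation:
Element change: A[6] -3 -> 17, delta = 20
For k < 6: P[k] unchanged, delta_P[k] = 0
For k >= 6: P[k] shifts by exactly 20
Delta array: [0, 0, 0, 0, 0, 0, 20]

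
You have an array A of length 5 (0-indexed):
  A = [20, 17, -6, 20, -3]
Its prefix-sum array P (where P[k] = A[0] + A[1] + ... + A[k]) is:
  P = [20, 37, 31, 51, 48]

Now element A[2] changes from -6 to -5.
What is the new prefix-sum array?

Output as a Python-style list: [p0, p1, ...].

Change: A[2] -6 -> -5, delta = 1
P[k] for k < 2: unchanged (A[2] not included)
P[k] for k >= 2: shift by delta = 1
  P[0] = 20 + 0 = 20
  P[1] = 37 + 0 = 37
  P[2] = 31 + 1 = 32
  P[3] = 51 + 1 = 52
  P[4] = 48 + 1 = 49

Answer: [20, 37, 32, 52, 49]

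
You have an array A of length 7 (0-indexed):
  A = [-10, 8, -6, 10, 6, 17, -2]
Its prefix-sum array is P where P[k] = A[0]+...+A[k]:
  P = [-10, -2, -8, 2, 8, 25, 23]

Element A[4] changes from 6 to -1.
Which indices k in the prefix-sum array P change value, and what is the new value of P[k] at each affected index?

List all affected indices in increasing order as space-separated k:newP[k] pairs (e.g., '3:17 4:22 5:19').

P[k] = A[0] + ... + A[k]
P[k] includes A[4] iff k >= 4
Affected indices: 4, 5, ..., 6; delta = -7
  P[4]: 8 + -7 = 1
  P[5]: 25 + -7 = 18
  P[6]: 23 + -7 = 16

Answer: 4:1 5:18 6:16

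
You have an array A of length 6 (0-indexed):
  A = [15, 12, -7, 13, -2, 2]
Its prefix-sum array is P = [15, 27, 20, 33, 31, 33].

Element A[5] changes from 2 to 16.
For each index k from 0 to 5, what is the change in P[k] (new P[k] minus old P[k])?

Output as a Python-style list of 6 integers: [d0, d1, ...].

Answer: [0, 0, 0, 0, 0, 14]

Derivation:
Element change: A[5] 2 -> 16, delta = 14
For k < 5: P[k] unchanged, delta_P[k] = 0
For k >= 5: P[k] shifts by exactly 14
Delta array: [0, 0, 0, 0, 0, 14]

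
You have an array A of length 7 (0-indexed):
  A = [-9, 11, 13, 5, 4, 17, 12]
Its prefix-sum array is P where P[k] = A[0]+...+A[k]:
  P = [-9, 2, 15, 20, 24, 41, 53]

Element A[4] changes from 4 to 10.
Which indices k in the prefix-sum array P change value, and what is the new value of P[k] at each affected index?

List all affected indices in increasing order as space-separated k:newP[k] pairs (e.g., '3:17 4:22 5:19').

P[k] = A[0] + ... + A[k]
P[k] includes A[4] iff k >= 4
Affected indices: 4, 5, ..., 6; delta = 6
  P[4]: 24 + 6 = 30
  P[5]: 41 + 6 = 47
  P[6]: 53 + 6 = 59

Answer: 4:30 5:47 6:59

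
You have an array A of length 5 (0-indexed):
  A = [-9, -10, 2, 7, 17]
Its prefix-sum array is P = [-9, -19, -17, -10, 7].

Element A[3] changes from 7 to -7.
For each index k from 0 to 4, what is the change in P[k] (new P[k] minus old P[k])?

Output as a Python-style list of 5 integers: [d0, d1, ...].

Element change: A[3] 7 -> -7, delta = -14
For k < 3: P[k] unchanged, delta_P[k] = 0
For k >= 3: P[k] shifts by exactly -14
Delta array: [0, 0, 0, -14, -14]

Answer: [0, 0, 0, -14, -14]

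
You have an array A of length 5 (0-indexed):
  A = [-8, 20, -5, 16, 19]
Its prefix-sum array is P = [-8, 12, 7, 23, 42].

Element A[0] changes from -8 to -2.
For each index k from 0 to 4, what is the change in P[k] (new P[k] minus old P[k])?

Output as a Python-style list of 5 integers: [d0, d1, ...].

Element change: A[0] -8 -> -2, delta = 6
For k < 0: P[k] unchanged, delta_P[k] = 0
For k >= 0: P[k] shifts by exactly 6
Delta array: [6, 6, 6, 6, 6]

Answer: [6, 6, 6, 6, 6]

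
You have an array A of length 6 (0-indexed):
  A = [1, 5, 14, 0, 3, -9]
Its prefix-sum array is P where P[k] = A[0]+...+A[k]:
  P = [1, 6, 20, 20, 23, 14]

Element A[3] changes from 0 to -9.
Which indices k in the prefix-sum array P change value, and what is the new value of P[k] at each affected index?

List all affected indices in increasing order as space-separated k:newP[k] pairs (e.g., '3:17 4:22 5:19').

Answer: 3:11 4:14 5:5

Derivation:
P[k] = A[0] + ... + A[k]
P[k] includes A[3] iff k >= 3
Affected indices: 3, 4, ..., 5; delta = -9
  P[3]: 20 + -9 = 11
  P[4]: 23 + -9 = 14
  P[5]: 14 + -9 = 5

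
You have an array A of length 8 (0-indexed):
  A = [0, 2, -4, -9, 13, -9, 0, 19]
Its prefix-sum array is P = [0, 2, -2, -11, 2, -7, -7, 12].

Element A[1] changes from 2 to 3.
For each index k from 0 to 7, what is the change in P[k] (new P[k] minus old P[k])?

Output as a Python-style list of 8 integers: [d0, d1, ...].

Element change: A[1] 2 -> 3, delta = 1
For k < 1: P[k] unchanged, delta_P[k] = 0
For k >= 1: P[k] shifts by exactly 1
Delta array: [0, 1, 1, 1, 1, 1, 1, 1]

Answer: [0, 1, 1, 1, 1, 1, 1, 1]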